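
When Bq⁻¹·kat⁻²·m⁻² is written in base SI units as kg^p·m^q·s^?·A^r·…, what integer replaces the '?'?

Bq = 1/s = s⁻¹ (activity is decays per second).
So Bq⁻¹ = s.
kat = mol/s = s⁻¹·mol (catalytic activity).
So kat⁻² = s²·mol⁻².
Combining: Bq⁻¹·kat⁻²·m⁻² = s · (s²·mol⁻²) · m⁻² = m⁻²·s³·mol⁻².
The exponent of s is 3.

3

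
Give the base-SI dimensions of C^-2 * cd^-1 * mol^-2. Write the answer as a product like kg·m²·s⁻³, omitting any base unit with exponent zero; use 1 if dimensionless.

C = A·s = s·A (charge = current × time).
So C⁻² = s⁻²·A⁻².
Combining: C⁻²·cd⁻¹·mol⁻² = (s⁻²·A⁻²) · cd⁻¹ · mol⁻² = s⁻²·A⁻²·mol⁻²·cd⁻¹.

s⁻²·A⁻²·mol⁻²·cd⁻¹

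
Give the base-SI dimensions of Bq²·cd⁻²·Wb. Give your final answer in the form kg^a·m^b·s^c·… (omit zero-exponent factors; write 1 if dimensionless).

kg·m²·s⁻⁴·A⁻¹·cd⁻²

Bq = s⁻¹.
So Bq² = s⁻².
Wb = kg·m²·s⁻²·A⁻¹.
Combining: Bq²·cd⁻²·Wb = s⁻² · cd⁻² · (kg·m²·s⁻²·A⁻¹) = kg·m²·s⁻⁴·A⁻¹·cd⁻².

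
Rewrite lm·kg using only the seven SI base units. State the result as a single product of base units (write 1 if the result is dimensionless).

kg·cd

lm = cd·sr = cd (luminous flux; sr is dimensionless).
Combining: lm·kg = cd · kg = kg·cd.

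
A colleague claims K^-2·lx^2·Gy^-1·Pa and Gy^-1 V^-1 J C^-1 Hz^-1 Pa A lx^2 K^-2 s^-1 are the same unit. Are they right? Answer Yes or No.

Left side:
  lx = lm/m² (illuminance = luminous flux per area),
      = m⁻²·cd.
  So lx² = m⁻⁴·cd².
  Gy = J/kg (absorbed dose = energy per mass),
      = m²·s⁻².
  So Gy⁻¹ = m⁻²·s².
  Pa = N/m² (pressure = force per area),
      = kg·m⁻¹·s⁻².
  Combining: K⁻²·lx²·Gy⁻¹·Pa = K⁻² · (m⁻⁴·cd²) · (m⁻²·s²) · (kg·m⁻¹·s⁻²) = kg·m⁻⁷·K⁻²·cd².
Right side:
  Gy = m²·s⁻².
  So Gy⁻¹ = m⁻²·s².
  V = kg·m²·s⁻³·A⁻¹.
  So V⁻¹ = kg⁻¹·m⁻²·s³·A.
  J = kg·m²·s⁻².
  C = s·A.
  So C⁻¹ = s⁻¹·A⁻¹.
  Hz = s⁻¹.
  So Hz⁻¹ = s.
  Pa = kg·m⁻¹·s⁻².
  lx = m⁻²·cd.
  So lx² = m⁻⁴·cd².
  Combining: Gy⁻¹·V⁻¹·J·C⁻¹·Hz⁻¹·Pa·A·lx²·K⁻²·s⁻¹ = (m⁻²·s²) · (kg⁻¹·m⁻²·s³·A) · (kg·m²·s⁻²) · (s⁻¹·A⁻¹) · s · (kg·m⁻¹·s⁻²) · A · (m⁻⁴·cd²) · K⁻² · s⁻¹ = kg·m⁻⁷·A·K⁻²·cd².
Left is kg·m⁻⁷·K⁻²·cd²; right is kg·m⁻⁷·A·K⁻²·cd² — different.

No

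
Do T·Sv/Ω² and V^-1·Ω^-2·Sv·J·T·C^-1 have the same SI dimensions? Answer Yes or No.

Left side:
  T = Wb/m² (flux density = flux per area),
      = kg·s⁻²·A⁻¹.
  Ω = V/A (resistance = voltage per current),
      = kg·m²·s⁻³·A⁻².
  So Ω⁻² = kg⁻²·m⁻⁴·s⁶·A⁴.
  Sv = J/kg (equivalent dose = energy per mass),
      = m²·s⁻².
  Combining: T·Ω⁻²·Sv = (kg·s⁻²·A⁻¹) · (kg⁻²·m⁻⁴·s⁶·A⁴) · (m²·s⁻²) = kg⁻¹·m⁻²·s²·A³.
Right side:
  V = kg·m²·s⁻³·A⁻¹.
  So V⁻¹ = kg⁻¹·m⁻²·s³·A.
  Ω = kg·m²·s⁻³·A⁻².
  So Ω⁻² = kg⁻²·m⁻⁴·s⁶·A⁴.
  Sv = m²·s⁻².
  J = kg·m²·s⁻².
  T = kg·s⁻²·A⁻¹.
  C = s·A.
  So C⁻¹ = s⁻¹·A⁻¹.
  Combining: V⁻¹·Ω⁻²·Sv·J·T·C⁻¹ = (kg⁻¹·m⁻²·s³·A) · (kg⁻²·m⁻⁴·s⁶·A⁴) · (m²·s⁻²) · (kg·m²·s⁻²) · (kg·s⁻²·A⁻¹) · (s⁻¹·A⁻¹) = kg⁻¹·m⁻²·s²·A³.
Both reduce to kg⁻¹·m⁻²·s²·A³.

Yes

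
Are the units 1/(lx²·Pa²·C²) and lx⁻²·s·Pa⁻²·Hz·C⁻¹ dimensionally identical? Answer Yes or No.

Left side:
  lx = lm/m² (illuminance = luminous flux per area),
      = m⁻²·cd.
  So lx⁻² = m⁴·cd⁻².
  Pa = N/m² (pressure = force per area),
      = kg·m⁻¹·s⁻².
  So Pa⁻² = kg⁻²·m²·s⁴.
  C = A·s = s·A (charge = current × time).
  So C⁻² = s⁻²·A⁻².
  Combining: lx⁻²·Pa⁻²·C⁻² = (m⁴·cd⁻²) · (kg⁻²·m²·s⁴) · (s⁻²·A⁻²) = kg⁻²·m⁶·s²·A⁻²·cd⁻².
Right side:
  lx = lm/m² (illuminance = luminous flux per area),
      = m⁻²·cd.
  So lx⁻² = m⁴·cd⁻².
  Pa = N/m² (pressure = force per area),
      = kg·m⁻¹·s⁻².
  So Pa⁻² = kg⁻²·m²·s⁴.
  Hz = 1/s = s⁻¹ (frequency is cycles per second).
  C = A·s = s·A (charge = current × time).
  So C⁻¹ = s⁻¹·A⁻¹.
  Combining: lx⁻²·s·Pa⁻²·Hz·C⁻¹ = (m⁴·cd⁻²) · s · (kg⁻²·m²·s⁴) · s⁻¹ · (s⁻¹·A⁻¹) = kg⁻²·m⁶·s³·A⁻¹·cd⁻².
Left is kg⁻²·m⁶·s²·A⁻²·cd⁻²; right is kg⁻²·m⁶·s³·A⁻¹·cd⁻² — different.

No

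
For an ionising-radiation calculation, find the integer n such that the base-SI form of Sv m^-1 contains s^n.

Sv = J/kg (equivalent dose = energy per mass),
    = m²·s⁻².
Combining: Sv·m⁻¹ = (m²·s⁻²) · m⁻¹ = m·s⁻².
The exponent of s is -2.

-2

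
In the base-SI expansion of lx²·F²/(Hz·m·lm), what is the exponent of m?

Hz = s⁻¹.
So Hz⁻¹ = s.
lx = m⁻²·cd.
So lx² = m⁻⁴·cd².
F = kg⁻¹·m⁻²·s⁴·A².
So F² = kg⁻²·m⁻⁴·s⁸·A⁴.
lm = cd.
So lm⁻¹ = cd⁻¹.
Combining: Hz⁻¹·lx²·m⁻¹·F²·lm⁻¹ = s · (m⁻⁴·cd²) · m⁻¹ · (kg⁻²·m⁻⁴·s⁸·A⁴) · cd⁻¹ = kg⁻²·m⁻⁹·s⁹·A⁴·cd.
The exponent of m is -9.

-9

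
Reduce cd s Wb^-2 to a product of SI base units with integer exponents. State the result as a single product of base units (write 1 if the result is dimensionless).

Wb = kg·m²·s⁻²·A⁻¹.
So Wb⁻² = kg⁻²·m⁻⁴·s⁴·A².
Combining: cd·s·Wb⁻² = cd · s · (kg⁻²·m⁻⁴·s⁴·A²) = kg⁻²·m⁻⁴·s⁵·A²·cd.

kg⁻²·m⁻⁴·s⁵·A²·cd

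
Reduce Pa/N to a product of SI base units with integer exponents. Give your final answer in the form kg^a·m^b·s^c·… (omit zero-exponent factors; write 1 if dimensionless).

m⁻²

Pa = N/m² (pressure = force per area),
    = kg·m⁻¹·s⁻².
N = kg·m/s² = kg·m·s⁻² (force = mass × acceleration).
So N⁻¹ = kg⁻¹·m⁻¹·s².
Combining: Pa·N⁻¹ = (kg·m⁻¹·s⁻²) · (kg⁻¹·m⁻¹·s²) = m⁻².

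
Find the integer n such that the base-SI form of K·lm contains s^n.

lm = cd·sr = cd (luminous flux; sr is dimensionless).
Combining: K·lm = K · cd = K·cd.
The exponent of s is 0.

0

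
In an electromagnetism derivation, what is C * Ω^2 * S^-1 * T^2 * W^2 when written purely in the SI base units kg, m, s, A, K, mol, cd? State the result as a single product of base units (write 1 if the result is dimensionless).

kg⁷·m¹⁰·s⁻¹⁸·A⁻⁷

C = A·s = s·A (charge = current × time).
Ω = V/A (resistance = voltage per current),
    = kg·m²·s⁻³·A⁻².
So Ω² = kg²·m⁴·s⁻⁶·A⁻⁴.
S = 1/Ω (conductance is reciprocal resistance),
    = kg⁻¹·m⁻²·s³·A².
So S⁻¹ = kg·m²·s⁻³·A⁻².
T = Wb/m² (flux density = flux per area),
    = kg·s⁻²·A⁻¹.
So T² = kg²·s⁻⁴·A⁻².
W = J/s (power = energy per time),
    = kg·m²·s⁻³.
So W² = kg²·m⁴·s⁻⁶.
Combining: C·Ω²·S⁻¹·T²·W² = (s·A) · (kg²·m⁴·s⁻⁶·A⁻⁴) · (kg·m²·s⁻³·A⁻²) · (kg²·s⁻⁴·A⁻²) · (kg²·m⁴·s⁻⁶) = kg⁷·m¹⁰·s⁻¹⁸·A⁻⁷.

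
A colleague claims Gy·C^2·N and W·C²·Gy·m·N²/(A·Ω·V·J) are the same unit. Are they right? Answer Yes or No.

Left side:
  Gy = J/kg (absorbed dose = energy per mass),
      = m²·s⁻².
  C = A·s = s·A (charge = current × time).
  So C² = s²·A².
  N = kg·m/s² = kg·m·s⁻² (force = mass × acceleration).
  Combining: Gy·C²·N = (m²·s⁻²) · (s²·A²) · (kg·m·s⁻²) = kg·m³·s⁻²·A².
Right side:
  W = J/s (power = energy per time),
      = kg·m²·s⁻³.
  C = A·s = s·A (charge = current × time).
  So C² = s²·A².
  Ω = V/A (resistance = voltage per current),
      = kg·m²·s⁻³·A⁻².
  So Ω⁻¹ = kg⁻¹·m⁻²·s³·A².
  V = W/A (potential = power per current),
      = kg·m²·s⁻³·A⁻¹.
  So V⁻¹ = kg⁻¹·m⁻²·s³·A.
  Gy = J/kg (absorbed dose = energy per mass),
      = m²·s⁻².
  J = N·m (work = force × distance),
      = kg·m²·s⁻².
  So J⁻¹ = kg⁻¹·m⁻²·s².
  N = kg·m/s² = kg·m·s⁻² (force = mass × acceleration).
  So N² = kg²·m²·s⁻⁴.
  Combining: A⁻¹·W·C²·Ω⁻¹·V⁻¹·Gy·J⁻¹·m·N² = A⁻¹ · (kg·m²·s⁻³) · (s²·A²) · (kg⁻¹·m⁻²·s³·A²) · (kg⁻¹·m⁻²·s³·A) · (m²·s⁻²) · (kg⁻¹·m⁻²·s²) · m · (kg²·m²·s⁻⁴) = m·s·A⁴.
Left is kg·m³·s⁻²·A²; right is m·s·A⁴ — different.

No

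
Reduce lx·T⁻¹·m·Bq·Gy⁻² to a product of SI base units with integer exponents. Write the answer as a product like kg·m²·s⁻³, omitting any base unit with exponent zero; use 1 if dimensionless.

kg⁻¹·m⁻⁵·s⁵·A·cd

lx = lm/m² (illuminance = luminous flux per area),
    = m⁻²·cd.
T = Wb/m² (flux density = flux per area),
    = kg·s⁻²·A⁻¹.
So T⁻¹ = kg⁻¹·s²·A.
Bq = 1/s = s⁻¹ (activity is decays per second).
Gy = J/kg (absorbed dose = energy per mass),
    = m²·s⁻².
So Gy⁻² = m⁻⁴·s⁴.
Combining: lx·T⁻¹·m·Bq·Gy⁻² = (m⁻²·cd) · (kg⁻¹·s²·A) · m · s⁻¹ · (m⁻⁴·s⁴) = kg⁻¹·m⁻⁵·s⁵·A·cd.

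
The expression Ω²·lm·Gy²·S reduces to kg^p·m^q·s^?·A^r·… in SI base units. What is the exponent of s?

-7

Ω = V/A (resistance = voltage per current),
    = kg·m²·s⁻³·A⁻².
So Ω² = kg²·m⁴·s⁻⁶·A⁻⁴.
lm = cd·sr = cd (luminous flux; sr is dimensionless).
Gy = J/kg (absorbed dose = energy per mass),
    = m²·s⁻².
So Gy² = m⁴·s⁻⁴.
S = 1/Ω (conductance is reciprocal resistance),
    = kg⁻¹·m⁻²·s³·A².
Combining: Ω²·lm·Gy²·S = (kg²·m⁴·s⁻⁶·A⁻⁴) · cd · (m⁴·s⁻⁴) · (kg⁻¹·m⁻²·s³·A²) = kg·m⁶·s⁻⁷·A⁻²·cd.
The exponent of s is -7.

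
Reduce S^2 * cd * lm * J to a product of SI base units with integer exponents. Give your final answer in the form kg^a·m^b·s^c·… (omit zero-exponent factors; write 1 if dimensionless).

S = 1/Ω (conductance is reciprocal resistance),
    = kg⁻¹·m⁻²·s³·A².
So S² = kg⁻²·m⁻⁴·s⁶·A⁴.
lm = cd·sr = cd (luminous flux; sr is dimensionless).
J = N·m (work = force × distance),
    = kg·m²·s⁻².
Combining: S²·cd·lm·J = (kg⁻²·m⁻⁴·s⁶·A⁴) · cd · cd · (kg·m²·s⁻²) = kg⁻¹·m⁻²·s⁴·A⁴·cd².

kg⁻¹·m⁻²·s⁴·A⁴·cd²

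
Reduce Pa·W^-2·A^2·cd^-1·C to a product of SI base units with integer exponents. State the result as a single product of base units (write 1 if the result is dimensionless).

Pa = N/m² (pressure = force per area),
    = kg·m⁻¹·s⁻².
W = J/s (power = energy per time),
    = kg·m²·s⁻³.
So W⁻² = kg⁻²·m⁻⁴·s⁶.
C = A·s = s·A (charge = current × time).
Combining: Pa·W⁻²·A²·cd⁻¹·C = (kg·m⁻¹·s⁻²) · (kg⁻²·m⁻⁴·s⁶) · A² · cd⁻¹ · (s·A) = kg⁻¹·m⁻⁵·s⁵·A³·cd⁻¹.

kg⁻¹·m⁻⁵·s⁵·A³·cd⁻¹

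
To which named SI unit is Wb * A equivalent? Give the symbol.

Wb = V·s (flux: a volt is a weber per second),
    = kg·m²·s⁻²·A⁻¹.
Combining: Wb·A = (kg·m²·s⁻²·A⁻¹) · A = kg·m²·s⁻².
kg·m²·s⁻² is the base-SI form of the joule.

J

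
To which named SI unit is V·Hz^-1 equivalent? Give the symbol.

V = W/A (potential = power per current),
    = kg·m²·s⁻³·A⁻¹.
Hz = 1/s = s⁻¹ (frequency is cycles per second).
So Hz⁻¹ = s.
Combining: V·Hz⁻¹ = (kg·m²·s⁻³·A⁻¹) · s = kg·m²·s⁻²·A⁻¹.
kg·m²·s⁻²·A⁻¹ is the base-SI form of the weber.

Wb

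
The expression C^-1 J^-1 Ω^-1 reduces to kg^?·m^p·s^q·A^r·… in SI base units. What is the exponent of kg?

-2

C = s·A.
So C⁻¹ = s⁻¹·A⁻¹.
J = kg·m²·s⁻².
So J⁻¹ = kg⁻¹·m⁻²·s².
Ω = kg·m²·s⁻³·A⁻².
So Ω⁻¹ = kg⁻¹·m⁻²·s³·A².
Combining: C⁻¹·J⁻¹·Ω⁻¹ = (s⁻¹·A⁻¹) · (kg⁻¹·m⁻²·s²) · (kg⁻¹·m⁻²·s³·A²) = kg⁻²·m⁻⁴·s⁴·A.
The exponent of kg is -2.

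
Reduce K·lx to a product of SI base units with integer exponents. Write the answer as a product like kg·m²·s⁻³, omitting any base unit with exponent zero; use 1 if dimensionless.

lx = m⁻²·cd.
Combining: K·lx = K · (m⁻²·cd) = m⁻²·K·cd.

m⁻²·K·cd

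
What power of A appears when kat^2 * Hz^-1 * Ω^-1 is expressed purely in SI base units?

kat = s⁻¹·mol.
So kat² = s⁻²·mol².
Hz = s⁻¹.
So Hz⁻¹ = s.
Ω = kg·m²·s⁻³·A⁻².
So Ω⁻¹ = kg⁻¹·m⁻²·s³·A².
Combining: kat²·Hz⁻¹·Ω⁻¹ = (s⁻²·mol²) · s · (kg⁻¹·m⁻²·s³·A²) = kg⁻¹·m⁻²·s²·A²·mol².
The exponent of A is 2.

2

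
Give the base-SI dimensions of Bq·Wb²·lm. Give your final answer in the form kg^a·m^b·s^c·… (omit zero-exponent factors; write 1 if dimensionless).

kg²·m⁴·s⁻⁵·A⁻²·cd

Bq = 1/s = s⁻¹ (activity is decays per second).
Wb = V·s (flux: a volt is a weber per second),
    = kg·m²·s⁻²·A⁻¹.
So Wb² = kg²·m⁴·s⁻⁴·A⁻².
lm = cd·sr = cd (luminous flux; sr is dimensionless).
Combining: Bq·Wb²·lm = s⁻¹ · (kg²·m⁴·s⁻⁴·A⁻²) · cd = kg²·m⁴·s⁻⁵·A⁻²·cd.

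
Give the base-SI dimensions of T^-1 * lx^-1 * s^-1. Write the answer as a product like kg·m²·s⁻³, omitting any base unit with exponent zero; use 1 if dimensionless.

kg⁻¹·m²·s·A·cd⁻¹

T = Wb/m² (flux density = flux per area),
    = kg·s⁻²·A⁻¹.
So T⁻¹ = kg⁻¹·s²·A.
lx = lm/m² (illuminance = luminous flux per area),
    = m⁻²·cd.
So lx⁻¹ = m²·cd⁻¹.
Combining: T⁻¹·lx⁻¹·s⁻¹ = (kg⁻¹·s²·A) · (m²·cd⁻¹) · s⁻¹ = kg⁻¹·m²·s·A·cd⁻¹.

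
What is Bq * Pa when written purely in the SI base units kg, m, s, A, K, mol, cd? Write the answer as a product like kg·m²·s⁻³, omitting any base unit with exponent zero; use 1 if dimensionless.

kg·m⁻¹·s⁻³

Bq = 1/s = s⁻¹ (activity is decays per second).
Pa = N/m² (pressure = force per area),
    = kg·m⁻¹·s⁻².
Combining: Bq·Pa = s⁻¹ · (kg·m⁻¹·s⁻²) = kg·m⁻¹·s⁻³.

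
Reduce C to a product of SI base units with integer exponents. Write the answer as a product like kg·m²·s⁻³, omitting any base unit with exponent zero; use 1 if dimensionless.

s·A

C = A·s = s·A (charge = current × time).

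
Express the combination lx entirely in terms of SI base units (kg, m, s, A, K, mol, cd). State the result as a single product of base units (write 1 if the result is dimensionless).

m⁻²·cd

lx = lm/m² (illuminance = luminous flux per area),
    = m⁻²·cd.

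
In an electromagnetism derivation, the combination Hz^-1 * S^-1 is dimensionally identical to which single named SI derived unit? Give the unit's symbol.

H

Hz = s⁻¹.
So Hz⁻¹ = s.
S = kg⁻¹·m⁻²·s³·A².
So S⁻¹ = kg·m²·s⁻³·A⁻².
Combining: Hz⁻¹·S⁻¹ = s · (kg·m²·s⁻³·A⁻²) = kg·m²·s⁻²·A⁻².
kg·m²·s⁻²·A⁻² is the base-SI form of the henry.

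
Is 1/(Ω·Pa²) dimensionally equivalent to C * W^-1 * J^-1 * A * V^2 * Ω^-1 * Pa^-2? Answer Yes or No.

Yes

Left side:
  Ω = V/A (resistance = voltage per current),
      = kg·m²·s⁻³·A⁻².
  So Ω⁻¹ = kg⁻¹·m⁻²·s³·A².
  Pa = N/m² (pressure = force per area),
      = kg·m⁻¹·s⁻².
  So Pa⁻² = kg⁻²·m²·s⁴.
  Combining: Ω⁻¹·Pa⁻² = (kg⁻¹·m⁻²·s³·A²) · (kg⁻²·m²·s⁴) = kg⁻³·s⁷·A².
Right side:
  C = A·s = s·A (charge = current × time).
  W = J/s (power = energy per time),
      = kg·m²·s⁻³.
  So W⁻¹ = kg⁻¹·m⁻²·s³.
  J = N·m (work = force × distance),
      = kg·m²·s⁻².
  So J⁻¹ = kg⁻¹·m⁻²·s².
  V = W/A (potential = power per current),
      = kg·m²·s⁻³·A⁻¹.
  So V² = kg²·m⁴·s⁻⁶·A⁻².
  Ω = V/A (resistance = voltage per current),
      = kg·m²·s⁻³·A⁻².
  So Ω⁻¹ = kg⁻¹·m⁻²·s³·A².
  Pa = N/m² (pressure = force per area),
      = kg·m⁻¹·s⁻².
  So Pa⁻² = kg⁻²·m²·s⁴.
  Combining: C·W⁻¹·J⁻¹·A·V²·Ω⁻¹·Pa⁻² = (s·A) · (kg⁻¹·m⁻²·s³) · (kg⁻¹·m⁻²·s²) · A · (kg²·m⁴·s⁻⁶·A⁻²) · (kg⁻¹·m⁻²·s³·A²) · (kg⁻²·m²·s⁴) = kg⁻³·s⁷·A².
Both reduce to kg⁻³·s⁷·A².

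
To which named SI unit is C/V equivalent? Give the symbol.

F

C = A·s = s·A (charge = current × time).
V = W/A (potential = power per current),
    = kg·m²·s⁻³·A⁻¹.
So V⁻¹ = kg⁻¹·m⁻²·s³·A.
Combining: C·V⁻¹ = (s·A) · (kg⁻¹·m⁻²·s³·A) = kg⁻¹·m⁻²·s⁴·A².
kg⁻¹·m⁻²·s⁴·A² is the base-SI form of the farad.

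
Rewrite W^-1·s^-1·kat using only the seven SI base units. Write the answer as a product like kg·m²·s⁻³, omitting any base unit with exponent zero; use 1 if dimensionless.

kg⁻¹·m⁻²·s·mol

W = J/s (power = energy per time),
    = kg·m²·s⁻³.
So W⁻¹ = kg⁻¹·m⁻²·s³.
kat = mol/s = s⁻¹·mol (catalytic activity).
Combining: W⁻¹·s⁻¹·kat = (kg⁻¹·m⁻²·s³) · s⁻¹ · (s⁻¹·mol) = kg⁻¹·m⁻²·s·mol.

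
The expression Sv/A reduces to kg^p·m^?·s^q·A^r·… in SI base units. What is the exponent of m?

2

Sv = J/kg (equivalent dose = energy per mass),
    = m²·s⁻².
Combining: A⁻¹·Sv = A⁻¹ · (m²·s⁻²) = m²·s⁻²·A⁻¹.
The exponent of m is 2.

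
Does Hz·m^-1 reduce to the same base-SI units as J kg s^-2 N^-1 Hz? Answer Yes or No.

No

Left side:
  Hz = 1/s = s⁻¹ (frequency is cycles per second).
  Combining: Hz·m⁻¹ = s⁻¹ · m⁻¹ = m⁻¹·s⁻¹.
Right side:
  J = N·m (work = force × distance),
      = kg·m²·s⁻².
  N = kg·m/s² = kg·m·s⁻² (force = mass × acceleration).
  So N⁻¹ = kg⁻¹·m⁻¹·s².
  Hz = 1/s = s⁻¹ (frequency is cycles per second).
  Combining: J·kg·s⁻²·N⁻¹·Hz = (kg·m²·s⁻²) · kg · s⁻² · (kg⁻¹·m⁻¹·s²) · s⁻¹ = kg·m·s⁻³.
Left is m⁻¹·s⁻¹; right is kg·m·s⁻³ — different.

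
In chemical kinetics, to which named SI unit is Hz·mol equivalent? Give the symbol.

Hz = 1/s = s⁻¹ (frequency is cycles per second).
Combining: Hz·mol = s⁻¹ · mol = s⁻¹·mol.
s⁻¹·mol is the base-SI form of the katal.

kat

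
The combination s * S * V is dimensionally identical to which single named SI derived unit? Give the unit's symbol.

C

S = kg⁻¹·m⁻²·s³·A².
V = kg·m²·s⁻³·A⁻¹.
Combining: s·S·V = s · (kg⁻¹·m⁻²·s³·A²) · (kg·m²·s⁻³·A⁻¹) = s·A.
s·A is the base-SI form of the coulomb.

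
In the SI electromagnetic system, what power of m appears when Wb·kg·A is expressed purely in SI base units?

Wb = V·s (flux: a volt is a weber per second),
    = kg·m²·s⁻²·A⁻¹.
Combining: Wb·kg·A = (kg·m²·s⁻²·A⁻¹) · kg · A = kg²·m²·s⁻².
The exponent of m is 2.

2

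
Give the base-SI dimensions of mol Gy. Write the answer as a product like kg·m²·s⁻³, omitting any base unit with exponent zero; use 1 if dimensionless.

Gy = m²·s⁻².
Combining: mol·Gy = mol · (m²·s⁻²) = m²·s⁻²·mol.

m²·s⁻²·mol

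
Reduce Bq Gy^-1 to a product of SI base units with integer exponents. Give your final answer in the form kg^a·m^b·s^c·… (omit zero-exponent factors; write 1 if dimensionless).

Bq = s⁻¹.
Gy = m²·s⁻².
So Gy⁻¹ = m⁻²·s².
Combining: Bq·Gy⁻¹ = s⁻¹ · (m⁻²·s²) = m⁻²·s.

m⁻²·s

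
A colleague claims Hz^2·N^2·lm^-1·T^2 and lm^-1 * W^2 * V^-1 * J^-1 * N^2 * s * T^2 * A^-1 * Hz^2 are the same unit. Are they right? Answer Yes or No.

Yes

Left side:
  Hz = s⁻¹.
  So Hz² = s⁻².
  N = kg·m·s⁻².
  So N² = kg²·m²·s⁻⁴.
  lm = cd.
  So lm⁻¹ = cd⁻¹.
  T = kg·s⁻²·A⁻¹.
  So T² = kg²·s⁻⁴·A⁻².
  Combining: Hz²·N²·lm⁻¹·T² = s⁻² · (kg²·m²·s⁻⁴) · cd⁻¹ · (kg²·s⁻⁴·A⁻²) = kg⁴·m²·s⁻¹⁰·A⁻²·cd⁻¹.
Right side:
  lm = cd.
  So lm⁻¹ = cd⁻¹.
  W = kg·m²·s⁻³.
  So W² = kg²·m⁴·s⁻⁶.
  V = kg·m²·s⁻³·A⁻¹.
  So V⁻¹ = kg⁻¹·m⁻²·s³·A.
  J = kg·m²·s⁻².
  So J⁻¹ = kg⁻¹·m⁻²·s².
  N = kg·m·s⁻².
  So N² = kg²·m²·s⁻⁴.
  T = kg·s⁻²·A⁻¹.
  So T² = kg²·s⁻⁴·A⁻².
  Hz = s⁻¹.
  So Hz² = s⁻².
  Combining: lm⁻¹·W²·V⁻¹·J⁻¹·N²·s·T²·A⁻¹·Hz² = cd⁻¹ · (kg²·m⁴·s⁻⁶) · (kg⁻¹·m⁻²·s³·A) · (kg⁻¹·m⁻²·s²) · (kg²·m²·s⁻⁴) · s · (kg²·s⁻⁴·A⁻²) · A⁻¹ · s⁻² = kg⁴·m²·s⁻¹⁰·A⁻²·cd⁻¹.
Both reduce to kg⁴·m²·s⁻¹⁰·A⁻²·cd⁻¹.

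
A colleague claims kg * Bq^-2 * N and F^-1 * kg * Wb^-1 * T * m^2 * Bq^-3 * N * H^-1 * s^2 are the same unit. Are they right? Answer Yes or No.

Left side:
  Bq = 1/s = s⁻¹ (activity is decays per second).
  So Bq⁻² = s².
  N = kg·m/s² = kg·m·s⁻² (force = mass × acceleration).
  Combining: kg·Bq⁻²·N = kg · s² · (kg·m·s⁻²) = kg²·m.
Right side:
  F = kg⁻¹·m⁻²·s⁴·A².
  So F⁻¹ = kg·m²·s⁻⁴·A⁻².
  Wb = kg·m²·s⁻²·A⁻¹.
  So Wb⁻¹ = kg⁻¹·m⁻²·s²·A.
  T = kg·s⁻²·A⁻¹.
  Bq = s⁻¹.
  So Bq⁻³ = s³.
  N = kg·m·s⁻².
  H = kg·m²·s⁻²·A⁻².
  So H⁻¹ = kg⁻¹·m⁻²·s²·A².
  Combining: F⁻¹·kg·Wb⁻¹·T·m²·Bq⁻³·N·H⁻¹·s² = (kg·m²·s⁻⁴·A⁻²) · kg · (kg⁻¹·m⁻²·s²·A) · (kg·s⁻²·A⁻¹) · m² · s³ · (kg·m·s⁻²) · (kg⁻¹·m⁻²·s²·A²) · s² = kg²·m·s.
Left is kg²·m; right is kg²·m·s — different.

No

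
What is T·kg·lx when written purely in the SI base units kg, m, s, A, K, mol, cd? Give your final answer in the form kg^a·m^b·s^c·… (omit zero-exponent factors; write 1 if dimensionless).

T = kg·s⁻²·A⁻¹.
lx = m⁻²·cd.
Combining: T·kg·lx = (kg·s⁻²·A⁻¹) · kg · (m⁻²·cd) = kg²·m⁻²·s⁻²·A⁻¹·cd.

kg²·m⁻²·s⁻²·A⁻¹·cd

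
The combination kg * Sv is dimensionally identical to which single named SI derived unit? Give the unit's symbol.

Sv = J/kg (equivalent dose = energy per mass),
    = m²·s⁻².
Combining: kg·Sv = kg · (m²·s⁻²) = kg·m²·s⁻².
kg·m²·s⁻² is the base-SI form of the joule.

J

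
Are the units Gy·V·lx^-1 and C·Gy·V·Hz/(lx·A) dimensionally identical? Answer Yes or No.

Left side:
  Gy = m²·s⁻².
  V = kg·m²·s⁻³·A⁻¹.
  lx = m⁻²·cd.
  So lx⁻¹ = m²·cd⁻¹.
  Combining: Gy·V·lx⁻¹ = (m²·s⁻²) · (kg·m²·s⁻³·A⁻¹) · (m²·cd⁻¹) = kg·m⁶·s⁻⁵·A⁻¹·cd⁻¹.
Right side:
  C = A·s = s·A (charge = current × time).
  Gy = J/kg (absorbed dose = energy per mass),
      = m²·s⁻².
  V = W/A (potential = power per current),
      = kg·m²·s⁻³·A⁻¹.
  Hz = 1/s = s⁻¹ (frequency is cycles per second).
  lx = lm/m² (illuminance = luminous flux per area),
      = m⁻²·cd.
  So lx⁻¹ = m²·cd⁻¹.
  Combining: C·Gy·V·Hz·lx⁻¹·A⁻¹ = (s·A) · (m²·s⁻²) · (kg·m²·s⁻³·A⁻¹) · s⁻¹ · (m²·cd⁻¹) · A⁻¹ = kg·m⁶·s⁻⁵·A⁻¹·cd⁻¹.
Both reduce to kg·m⁶·s⁻⁵·A⁻¹·cd⁻¹.

Yes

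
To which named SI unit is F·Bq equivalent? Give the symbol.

S

F = kg⁻¹·m⁻²·s⁴·A².
Bq = s⁻¹.
Combining: F·Bq = (kg⁻¹·m⁻²·s⁴·A²) · s⁻¹ = kg⁻¹·m⁻²·s³·A².
kg⁻¹·m⁻²·s³·A² is the base-SI form of the siemens.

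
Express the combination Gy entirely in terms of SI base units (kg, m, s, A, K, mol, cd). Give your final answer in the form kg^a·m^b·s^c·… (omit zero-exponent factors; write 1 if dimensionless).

m²·s⁻²

Gy = J/kg (absorbed dose = energy per mass),
    = m²·s⁻².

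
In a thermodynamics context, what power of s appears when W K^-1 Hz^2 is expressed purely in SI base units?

-5

W = J/s (power = energy per time),
    = kg·m²·s⁻³.
Hz = 1/s = s⁻¹ (frequency is cycles per second).
So Hz² = s⁻².
Combining: W·K⁻¹·Hz² = (kg·m²·s⁻³) · K⁻¹ · s⁻² = kg·m²·s⁻⁵·K⁻¹.
The exponent of s is -5.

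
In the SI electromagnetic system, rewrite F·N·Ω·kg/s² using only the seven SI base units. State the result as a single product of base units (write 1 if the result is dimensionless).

F = C/V (capacitance = charge per voltage),
    = A·s/(kg·m²·s⁻³·A⁻¹) (substituting C and V),
    = kg⁻¹·m⁻²·s⁴·A².
N = kg·m/s² = kg·m·s⁻² (force = mass × acceleration).
Ω = V/A (resistance = voltage per current),
    = kg·m²·s⁻³·A⁻².
Combining: F·N·Ω·kg·s⁻² = (kg⁻¹·m⁻²·s⁴·A²) · (kg·m·s⁻²) · (kg·m²·s⁻³·A⁻²) · kg · s⁻² = kg²·m·s⁻³.

kg²·m·s⁻³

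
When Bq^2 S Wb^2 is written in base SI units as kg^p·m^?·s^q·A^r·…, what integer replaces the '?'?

2

Bq = 1/s = s⁻¹ (activity is decays per second).
So Bq² = s⁻².
S = 1/Ω (conductance is reciprocal resistance),
    = kg⁻¹·m⁻²·s³·A².
Wb = V·s (flux: a volt is a weber per second),
    = kg·m²·s⁻²·A⁻¹.
So Wb² = kg²·m⁴·s⁻⁴·A⁻².
Combining: Bq²·S·Wb² = s⁻² · (kg⁻¹·m⁻²·s³·A²) · (kg²·m⁴·s⁻⁴·A⁻²) = kg·m²·s⁻³.
The exponent of m is 2.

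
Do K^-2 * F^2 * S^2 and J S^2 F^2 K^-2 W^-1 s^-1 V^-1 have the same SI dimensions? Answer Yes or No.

Left side:
  F = C/V (capacitance = charge per voltage),
      = A·s/(kg·m²·s⁻³·A⁻¹) (substituting C and V),
      = kg⁻¹·m⁻²·s⁴·A².
  So F² = kg⁻²·m⁻⁴·s⁸·A⁴.
  S = 1/Ω (conductance is reciprocal resistance),
      = kg⁻¹·m⁻²·s³·A².
  So S² = kg⁻²·m⁻⁴·s⁶·A⁴.
  Combining: K⁻²·F²·S² = K⁻² · (kg⁻²·m⁻⁴·s⁸·A⁴) · (kg⁻²·m⁻⁴·s⁶·A⁴) = kg⁻⁴·m⁻⁸·s¹⁴·A⁸·K⁻².
Right side:
  J = N·m (work = force × distance),
      = kg·m²·s⁻².
  S = 1/Ω (conductance is reciprocal resistance),
      = kg⁻¹·m⁻²·s³·A².
  So S² = kg⁻²·m⁻⁴·s⁶·A⁴.
  F = C/V (capacitance = charge per voltage),
      = A·s/(kg·m²·s⁻³·A⁻¹) (substituting C and V),
      = kg⁻¹·m⁻²·s⁴·A².
  So F² = kg⁻²·m⁻⁴·s⁸·A⁴.
  W = J/s (power = energy per time),
      = kg·m²·s⁻³.
  So W⁻¹ = kg⁻¹·m⁻²·s³.
  V = W/A (potential = power per current),
      = kg·m²·s⁻³·A⁻¹.
  So V⁻¹ = kg⁻¹·m⁻²·s³·A.
  Combining: J·S²·F²·K⁻²·W⁻¹·s⁻¹·V⁻¹ = (kg·m²·s⁻²) · (kg⁻²·m⁻⁴·s⁶·A⁴) · (kg⁻²·m⁻⁴·s⁸·A⁴) · K⁻² · (kg⁻¹·m⁻²·s³) · s⁻¹ · (kg⁻¹·m⁻²·s³·A) = kg⁻⁵·m⁻¹⁰·s¹⁷·A⁹·K⁻².
Left is kg⁻⁴·m⁻⁸·s¹⁴·A⁸·K⁻²; right is kg⁻⁵·m⁻¹⁰·s¹⁷·A⁹·K⁻² — different.

No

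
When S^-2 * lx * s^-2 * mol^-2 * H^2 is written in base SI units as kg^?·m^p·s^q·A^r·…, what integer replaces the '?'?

4

S = 1/Ω (conductance is reciprocal resistance),
    = kg⁻¹·m⁻²·s³·A².
So S⁻² = kg²·m⁴·s⁻⁶·A⁻⁴.
lx = lm/m² (illuminance = luminous flux per area),
    = m⁻²·cd.
H = Wb/A (inductance = flux per current),
    = kg·m²·s⁻²·A⁻².
So H² = kg²·m⁴·s⁻⁴·A⁻⁴.
Combining: S⁻²·lx·s⁻²·mol⁻²·H² = (kg²·m⁴·s⁻⁶·A⁻⁴) · (m⁻²·cd) · s⁻² · mol⁻² · (kg²·m⁴·s⁻⁴·A⁻⁴) = kg⁴·m⁶·s⁻¹²·A⁻⁸·mol⁻²·cd.
The exponent of kg is 4.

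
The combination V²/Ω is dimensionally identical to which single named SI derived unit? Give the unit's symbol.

Ω = V/A (resistance = voltage per current),
    = kg·m²·s⁻³·A⁻².
So Ω⁻¹ = kg⁻¹·m⁻²·s³·A².
V = W/A (potential = power per current),
    = kg·m²·s⁻³·A⁻¹.
So V² = kg²·m⁴·s⁻⁶·A⁻².
Combining: Ω⁻¹·V² = (kg⁻¹·m⁻²·s³·A²) · (kg²·m⁴·s⁻⁶·A⁻²) = kg·m²·s⁻³.
kg·m²·s⁻³ is the base-SI form of the watt.

W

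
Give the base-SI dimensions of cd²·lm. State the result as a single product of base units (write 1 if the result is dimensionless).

lm = cd·sr = cd (luminous flux; sr is dimensionless).
Combining: cd²·lm = cd² · cd = cd³.

cd³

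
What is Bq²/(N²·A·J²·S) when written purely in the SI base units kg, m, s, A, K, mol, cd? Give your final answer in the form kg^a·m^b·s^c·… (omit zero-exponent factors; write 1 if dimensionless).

N = kg·m/s² = kg·m·s⁻² (force = mass × acceleration).
So N⁻² = kg⁻²·m⁻²·s⁴.
J = N·m (work = force × distance),
    = kg·m²·s⁻².
So J⁻² = kg⁻²·m⁻⁴·s⁴.
S = 1/Ω (conductance is reciprocal resistance),
    = kg⁻¹·m⁻²·s³·A².
So S⁻¹ = kg·m²·s⁻³·A⁻².
Bq = 1/s = s⁻¹ (activity is decays per second).
So Bq² = s⁻².
Combining: N⁻²·A⁻¹·J⁻²·S⁻¹·Bq² = (kg⁻²·m⁻²·s⁴) · A⁻¹ · (kg⁻²·m⁻⁴·s⁴) · (kg·m²·s⁻³·A⁻²) · s⁻² = kg⁻³·m⁻⁴·s³·A⁻³.

kg⁻³·m⁻⁴·s³·A⁻³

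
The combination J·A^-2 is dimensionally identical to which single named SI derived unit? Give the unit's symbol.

J = N·m (work = force × distance),
    = kg·m²·s⁻².
Combining: J·A⁻² = (kg·m²·s⁻²) · A⁻² = kg·m²·s⁻²·A⁻².
kg·m²·s⁻²·A⁻² is the base-SI form of the henry.

H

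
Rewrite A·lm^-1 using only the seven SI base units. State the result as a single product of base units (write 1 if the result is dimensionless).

A·cd⁻¹

lm = cd.
So lm⁻¹ = cd⁻¹.
Combining: A·lm⁻¹ = A · cd⁻¹ = A·cd⁻¹.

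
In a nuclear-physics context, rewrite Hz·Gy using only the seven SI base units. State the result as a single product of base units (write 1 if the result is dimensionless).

m²·s⁻³

Hz = 1/s = s⁻¹ (frequency is cycles per second).
Gy = J/kg (absorbed dose = energy per mass),
    = m²·s⁻².
Combining: Hz·Gy = s⁻¹ · (m²·s⁻²) = m²·s⁻³.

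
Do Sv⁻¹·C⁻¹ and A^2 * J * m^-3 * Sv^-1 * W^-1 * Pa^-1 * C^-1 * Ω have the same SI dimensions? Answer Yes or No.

Yes

Left side:
  Sv = J/kg (equivalent dose = energy per mass),
      = m²·s⁻².
  So Sv⁻¹ = m⁻²·s².
  C = A·s = s·A (charge = current × time).
  So C⁻¹ = s⁻¹·A⁻¹.
  Combining: Sv⁻¹·C⁻¹ = (m⁻²·s²) · (s⁻¹·A⁻¹) = m⁻²·s·A⁻¹.
Right side:
  J = kg·m²·s⁻².
  Sv = m²·s⁻².
  So Sv⁻¹ = m⁻²·s².
  W = kg·m²·s⁻³.
  So W⁻¹ = kg⁻¹·m⁻²·s³.
  Pa = kg·m⁻¹·s⁻².
  So Pa⁻¹ = kg⁻¹·m·s².
  C = s·A.
  So C⁻¹ = s⁻¹·A⁻¹.
  Ω = kg·m²·s⁻³·A⁻².
  Combining: A²·J·m⁻³·Sv⁻¹·W⁻¹·Pa⁻¹·C⁻¹·Ω = A² · (kg·m²·s⁻²) · m⁻³ · (m⁻²·s²) · (kg⁻¹·m⁻²·s³) · (kg⁻¹·m·s²) · (s⁻¹·A⁻¹) · (kg·m²·s⁻³·A⁻²) = m⁻²·s·A⁻¹.
Both reduce to m⁻²·s·A⁻¹.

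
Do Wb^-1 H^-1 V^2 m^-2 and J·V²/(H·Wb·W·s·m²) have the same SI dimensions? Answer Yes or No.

Left side:
  Wb = V·s (flux: a volt is a weber per second),
      = kg·m²·s⁻²·A⁻¹.
  So Wb⁻¹ = kg⁻¹·m⁻²·s²·A.
  H = Wb/A (inductance = flux per current),
      = kg·m²·s⁻²·A⁻².
  So H⁻¹ = kg⁻¹·m⁻²·s²·A².
  V = W/A (potential = power per current),
      = kg·m²·s⁻³·A⁻¹.
  So V² = kg²·m⁴·s⁻⁶·A⁻².
  Combining: Wb⁻¹·H⁻¹·V²·m⁻² = (kg⁻¹·m⁻²·s²·A) · (kg⁻¹·m⁻²·s²·A²) · (kg²·m⁴·s⁻⁶·A⁻²) · m⁻² = m⁻²·s⁻²·A.
Right side:
  H = Wb/A (inductance = flux per current),
      = kg·m²·s⁻²·A⁻².
  So H⁻¹ = kg⁻¹·m⁻²·s²·A².
  J = N·m (work = force × distance),
      = kg·m²·s⁻².
  V = W/A (potential = power per current),
      = kg·m²·s⁻³·A⁻¹.
  So V² = kg²·m⁴·s⁻⁶·A⁻².
  Wb = V·s (flux: a volt is a weber per second),
      = kg·m²·s⁻²·A⁻¹.
  So Wb⁻¹ = kg⁻¹·m⁻²·s²·A.
  W = J/s (power = energy per time),
      = kg·m²·s⁻³.
  So W⁻¹ = kg⁻¹·m⁻²·s³.
  Combining: H⁻¹·J·V²·Wb⁻¹·W⁻¹·s⁻¹·m⁻² = (kg⁻¹·m⁻²·s²·A²) · (kg·m²·s⁻²) · (kg²·m⁴·s⁻⁶·A⁻²) · (kg⁻¹·m⁻²·s²·A) · (kg⁻¹·m⁻²·s³) · s⁻¹ · m⁻² = m⁻²·s⁻²·A.
Both reduce to m⁻²·s⁻²·A.

Yes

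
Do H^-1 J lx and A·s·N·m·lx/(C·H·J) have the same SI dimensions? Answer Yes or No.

No

Left side:
  H = Wb/A (inductance = flux per current),
      = kg·m²·s⁻²·A⁻².
  So H⁻¹ = kg⁻¹·m⁻²·s²·A².
  J = N·m (work = force × distance),
      = kg·m²·s⁻².
  lx = lm/m² (illuminance = luminous flux per area),
      = m⁻²·cd.
  Combining: H⁻¹·J·lx = (kg⁻¹·m⁻²·s²·A²) · (kg·m²·s⁻²) · (m⁻²·cd) = m⁻²·A²·cd.
Right side:
  N = kg·m·s⁻².
  C = s·A.
  So C⁻¹ = s⁻¹·A⁻¹.
  lx = m⁻²·cd.
  H = kg·m²·s⁻²·A⁻².
  So H⁻¹ = kg⁻¹·m⁻²·s²·A².
  J = kg·m²·s⁻².
  So J⁻¹ = kg⁻¹·m⁻²·s².
  Combining: A·s·N·C⁻¹·m·lx·H⁻¹·J⁻¹ = A · s · (kg·m·s⁻²) · (s⁻¹·A⁻¹) · m · (m⁻²·cd) · (kg⁻¹·m⁻²·s²·A²) · (kg⁻¹·m⁻²·s²) = kg⁻¹·m⁻⁴·s²·A²·cd.
Left is m⁻²·A²·cd; right is kg⁻¹·m⁻⁴·s²·A²·cd — different.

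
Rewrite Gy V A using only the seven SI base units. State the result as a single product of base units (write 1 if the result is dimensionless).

Gy = J/kg (absorbed dose = energy per mass),
    = m²·s⁻².
V = W/A (potential = power per current),
    = kg·m²·s⁻³·A⁻¹.
Combining: Gy·V·A = (m²·s⁻²) · (kg·m²·s⁻³·A⁻¹) · A = kg·m⁴·s⁻⁵.

kg·m⁴·s⁻⁵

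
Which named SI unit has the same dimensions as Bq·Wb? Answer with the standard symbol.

V

Bq = 1/s = s⁻¹ (activity is decays per second).
Wb = V·s (flux: a volt is a weber per second),
    = kg·m²·s⁻²·A⁻¹.
Combining: Bq·Wb = s⁻¹ · (kg·m²·s⁻²·A⁻¹) = kg·m²·s⁻³·A⁻¹.
kg·m²·s⁻³·A⁻¹ is the base-SI form of the volt.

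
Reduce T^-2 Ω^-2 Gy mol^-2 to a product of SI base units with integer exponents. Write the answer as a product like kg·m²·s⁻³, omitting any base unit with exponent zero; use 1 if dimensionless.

T = Wb/m² (flux density = flux per area),
    = kg·s⁻²·A⁻¹.
So T⁻² = kg⁻²·s⁴·A².
Ω = V/A (resistance = voltage per current),
    = kg·m²·s⁻³·A⁻².
So Ω⁻² = kg⁻²·m⁻⁴·s⁶·A⁴.
Gy = J/kg (absorbed dose = energy per mass),
    = m²·s⁻².
Combining: T⁻²·Ω⁻²·Gy·mol⁻² = (kg⁻²·s⁴·A²) · (kg⁻²·m⁻⁴·s⁶·A⁴) · (m²·s⁻²) · mol⁻² = kg⁻⁴·m⁻²·s⁸·A⁶·mol⁻².

kg⁻⁴·m⁻²·s⁸·A⁶·mol⁻²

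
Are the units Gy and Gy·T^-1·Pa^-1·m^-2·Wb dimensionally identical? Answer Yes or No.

Left side:
  Gy = m²·s⁻².
Right side:
  Gy = m²·s⁻².
  T = kg·s⁻²·A⁻¹.
  So T⁻¹ = kg⁻¹·s²·A.
  Pa = kg·m⁻¹·s⁻².
  So Pa⁻¹ = kg⁻¹·m·s².
  Wb = kg·m²·s⁻²·A⁻¹.
  Combining: Gy·T⁻¹·Pa⁻¹·m⁻²·Wb = (m²·s⁻²) · (kg⁻¹·s²·A) · (kg⁻¹·m·s²) · m⁻² · (kg·m²·s⁻²·A⁻¹) = kg⁻¹·m³.
Left is m²·s⁻²; right is kg⁻¹·m³ — different.

No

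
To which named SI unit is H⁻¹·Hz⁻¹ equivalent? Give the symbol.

S

H = kg·m²·s⁻²·A⁻².
So H⁻¹ = kg⁻¹·m⁻²·s²·A².
Hz = s⁻¹.
So Hz⁻¹ = s.
Combining: H⁻¹·Hz⁻¹ = (kg⁻¹·m⁻²·s²·A²) · s = kg⁻¹·m⁻²·s³·A².
kg⁻¹·m⁻²·s³·A² is the base-SI form of the siemens.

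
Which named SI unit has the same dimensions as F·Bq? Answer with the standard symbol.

F = C/V (capacitance = charge per voltage),
    = A·s/(kg·m²·s⁻³·A⁻¹) (substituting C and V),
    = kg⁻¹·m⁻²·s⁴·A².
Bq = 1/s = s⁻¹ (activity is decays per second).
Combining: F·Bq = (kg⁻¹·m⁻²·s⁴·A²) · s⁻¹ = kg⁻¹·m⁻²·s³·A².
kg⁻¹·m⁻²·s³·A² is the base-SI form of the siemens.

S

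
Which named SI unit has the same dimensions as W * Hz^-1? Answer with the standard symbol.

J

W = J/s (power = energy per time),
    = kg·m²·s⁻³.
Hz = 1/s = s⁻¹ (frequency is cycles per second).
So Hz⁻¹ = s.
Combining: W·Hz⁻¹ = (kg·m²·s⁻³) · s = kg·m²·s⁻².
kg·m²·s⁻² is the base-SI form of the joule.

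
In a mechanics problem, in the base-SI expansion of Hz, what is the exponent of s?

Hz = s⁻¹.
The exponent of s is -1.

-1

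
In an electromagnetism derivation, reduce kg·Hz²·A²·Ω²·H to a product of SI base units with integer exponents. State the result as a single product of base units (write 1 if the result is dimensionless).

kg⁴·m⁶·s⁻¹⁰·A⁻⁴

Hz = 1/s = s⁻¹ (frequency is cycles per second).
So Hz² = s⁻².
Ω = V/A (resistance = voltage per current),
    = kg·m²·s⁻³·A⁻².
So Ω² = kg²·m⁴·s⁻⁶·A⁻⁴.
H = Wb/A (inductance = flux per current),
    = kg·m²·s⁻²·A⁻².
Combining: kg·Hz²·A²·Ω²·H = kg · s⁻² · A² · (kg²·m⁴·s⁻⁶·A⁻⁴) · (kg·m²·s⁻²·A⁻²) = kg⁴·m⁶·s⁻¹⁰·A⁻⁴.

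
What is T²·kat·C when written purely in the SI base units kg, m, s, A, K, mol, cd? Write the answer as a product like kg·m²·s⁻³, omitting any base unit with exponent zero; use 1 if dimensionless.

kg²·s⁻⁴·A⁻¹·mol

T = Wb/m² (flux density = flux per area),
    = kg·s⁻²·A⁻¹.
So T² = kg²·s⁻⁴·A⁻².
kat = mol/s = s⁻¹·mol (catalytic activity).
C = A·s = s·A (charge = current × time).
Combining: T²·kat·C = (kg²·s⁻⁴·A⁻²) · (s⁻¹·mol) · (s·A) = kg²·s⁻⁴·A⁻¹·mol.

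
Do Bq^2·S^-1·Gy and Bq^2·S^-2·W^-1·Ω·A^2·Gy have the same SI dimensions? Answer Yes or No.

No

Left side:
  Bq = s⁻¹.
  So Bq² = s⁻².
  S = kg⁻¹·m⁻²·s³·A².
  So S⁻¹ = kg·m²·s⁻³·A⁻².
  Gy = m²·s⁻².
  Combining: Bq²·S⁻¹·Gy = s⁻² · (kg·m²·s⁻³·A⁻²) · (m²·s⁻²) = kg·m⁴·s⁻⁷·A⁻².
Right side:
  Bq = 1/s = s⁻¹ (activity is decays per second).
  So Bq² = s⁻².
  S = 1/Ω (conductance is reciprocal resistance),
      = kg⁻¹·m⁻²·s³·A².
  So S⁻² = kg²·m⁴·s⁻⁶·A⁻⁴.
  W = J/s (power = energy per time),
      = kg·m²·s⁻³.
  So W⁻¹ = kg⁻¹·m⁻²·s³.
  Ω = V/A (resistance = voltage per current),
      = kg·m²·s⁻³·A⁻².
  Gy = J/kg (absorbed dose = energy per mass),
      = m²·s⁻².
  Combining: Bq²·S⁻²·W⁻¹·Ω·A²·Gy = s⁻² · (kg²·m⁴·s⁻⁶·A⁻⁴) · (kg⁻¹·m⁻²·s³) · (kg·m²·s⁻³·A⁻²) · A² · (m²·s⁻²) = kg²·m⁶·s⁻¹⁰·A⁻⁴.
Left is kg·m⁴·s⁻⁷·A⁻²; right is kg²·m⁶·s⁻¹⁰·A⁻⁴ — different.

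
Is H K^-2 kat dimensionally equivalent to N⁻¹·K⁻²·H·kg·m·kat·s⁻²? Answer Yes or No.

Yes

Left side:
  H = Wb/A (inductance = flux per current),
      = kg·m²·s⁻²·A⁻².
  kat = mol/s = s⁻¹·mol (catalytic activity).
  Combining: H·K⁻²·kat = (kg·m²·s⁻²·A⁻²) · K⁻² · (s⁻¹·mol) = kg·m²·s⁻³·A⁻²·K⁻²·mol.
Right side:
  N = kg·m·s⁻².
  So N⁻¹ = kg⁻¹·m⁻¹·s².
  H = kg·m²·s⁻²·A⁻².
  kat = s⁻¹·mol.
  Combining: N⁻¹·K⁻²·H·kg·m·kat·s⁻² = (kg⁻¹·m⁻¹·s²) · K⁻² · (kg·m²·s⁻²·A⁻²) · kg · m · (s⁻¹·mol) · s⁻² = kg·m²·s⁻³·A⁻²·K⁻²·mol.
Both reduce to kg·m²·s⁻³·A⁻²·K⁻²·mol.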